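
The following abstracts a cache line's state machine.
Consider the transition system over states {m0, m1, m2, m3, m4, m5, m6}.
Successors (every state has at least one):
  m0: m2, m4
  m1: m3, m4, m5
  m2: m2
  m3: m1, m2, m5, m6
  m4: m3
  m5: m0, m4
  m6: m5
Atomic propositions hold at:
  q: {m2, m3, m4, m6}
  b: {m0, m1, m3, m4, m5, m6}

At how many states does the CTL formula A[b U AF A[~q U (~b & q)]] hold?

1

Sat(~q) = {m0, m1, m5}
Sat(~b) = {m2}
Sat(~b & q) = {m2}
A[~q U (~b & q)]: least fixpoint, start Z0 = Sat((~b & q)) = {m2}, add states in Sat(~q) with every successor in Z. Already a fixed point.
Sat(A[~q U (~b & q)]) = {m2}
AF A[~q U (~b & q)]: least fixpoint, start Z0 = {m2}, add states with every successor in Z. Already a fixed point.
Sat(AF A[~q U (~b & q)]) = {m2}
A[b U AF A[~q U (~b & q)]]: least fixpoint, start Z0 = Sat(AF A[~q U (~b & q)]) = {m2}, add states in Sat(b) with every successor in Z. Already a fixed point.
Sat(A[b U AF A[~q U (~b & q)]]) = {m2}
|Sat(A[b U AF A[~q U (~b & q)]])| = |{m2}| = 1.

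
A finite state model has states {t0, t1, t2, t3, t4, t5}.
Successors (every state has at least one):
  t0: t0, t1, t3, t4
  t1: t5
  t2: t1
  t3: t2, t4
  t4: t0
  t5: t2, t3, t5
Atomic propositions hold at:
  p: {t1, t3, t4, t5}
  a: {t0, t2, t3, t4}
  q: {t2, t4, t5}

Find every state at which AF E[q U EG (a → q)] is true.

Sat(a → q) = {t1, t2, t4, t5}
EG (a → q): greatest fixpoint, start Z0 = {t1, t2, t4, t5}, keep only states in Sat with some successor in Z. Z1 = {t1, t2, t5}; fixed.
Sat(EG (a → q)) = {t1, t2, t5}
E[q U EG (a → q)]: least fixpoint, start Z0 = Sat(EG (a → q)) = {t1, t2, t5}, add states in Sat(q) with some successor in Z. Already a fixed point.
Sat(E[q U EG (a → q)]) = {t1, t2, t5}
AF E[q U EG (a → q)]: least fixpoint, start Z0 = {t1, t2, t5}, add states with every successor in Z. Already a fixed point.
Sat(AF E[q U EG (a → q)]) = {t1, t2, t5}

{t1, t2, t5}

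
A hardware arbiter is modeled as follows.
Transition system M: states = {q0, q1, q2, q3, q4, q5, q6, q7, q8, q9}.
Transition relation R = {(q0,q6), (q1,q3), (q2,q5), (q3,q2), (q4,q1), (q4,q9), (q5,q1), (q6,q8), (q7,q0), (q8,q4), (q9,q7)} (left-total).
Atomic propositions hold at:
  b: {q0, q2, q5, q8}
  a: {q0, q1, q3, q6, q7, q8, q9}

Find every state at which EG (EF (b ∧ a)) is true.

Sat(b ∧ a) = {q0, q8}
EF (b ∧ a): least fixpoint, start Z0 = {q0, q8}, add states with some successor in Z. Z1 = {q0, q6, q7, q8}; Z2 = {q0, q6, q7, q8, q9}; Z3 = {q0, q4, q6, q7, q8, q9}; fixed.
Sat(EF (b ∧ a)) = {q0, q4, q6, q7, q8, q9}
EG (EF (b ∧ a)): greatest fixpoint, start Z0 = {q0, q4, q6, q7, q8, q9}, keep only states in Sat with some successor in Z. Already a fixed point.
Sat(EG (EF (b ∧ a))) = {q0, q4, q6, q7, q8, q9}

{q0, q4, q6, q7, q8, q9}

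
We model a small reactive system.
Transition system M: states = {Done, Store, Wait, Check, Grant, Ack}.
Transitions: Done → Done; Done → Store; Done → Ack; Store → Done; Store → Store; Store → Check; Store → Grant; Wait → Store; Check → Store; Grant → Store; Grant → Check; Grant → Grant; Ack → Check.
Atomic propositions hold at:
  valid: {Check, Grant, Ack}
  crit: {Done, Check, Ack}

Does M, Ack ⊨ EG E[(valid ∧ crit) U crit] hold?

Sat(valid ∧ crit) = {Check, Ack}
E[(valid ∧ crit) U crit]: least fixpoint, start Z0 = Sat(crit) = {Done, Check, Ack}, add states in Sat(valid ∧ crit) with some successor in Z. Already a fixed point.
Sat(E[(valid ∧ crit) U crit]) = {Done, Check, Ack}
EG E[(valid ∧ crit) U crit]: greatest fixpoint, start Z0 = {Done, Check, Ack}, keep only states in Sat with some successor in Z. Z1 = {Done, Ack}; Z2 = {Done}; fixed.
Sat(EG E[(valid ∧ crit) U crit]) = {Done}
Ack ∉ Sat(EG E[(valid ∧ crit) U crit]) = {Done}, so the formula does not hold at Ack.

No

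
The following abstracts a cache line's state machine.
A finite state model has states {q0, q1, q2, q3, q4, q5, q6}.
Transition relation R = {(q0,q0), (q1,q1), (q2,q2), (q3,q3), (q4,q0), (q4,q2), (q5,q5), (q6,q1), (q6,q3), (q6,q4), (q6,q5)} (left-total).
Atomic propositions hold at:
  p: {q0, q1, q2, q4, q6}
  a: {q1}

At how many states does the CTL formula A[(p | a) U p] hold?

5

Sat(p | a) = {q0, q1, q2, q4, q6}
A[(p | a) U p]: least fixpoint, start Z0 = Sat(p) = {q0, q1, q2, q4, q6}, add states in Sat(p | a) with every successor in Z. Already a fixed point.
Sat(A[(p | a) U p]) = {q0, q1, q2, q4, q6}
|Sat(A[(p | a) U p])| = |{q0, q1, q2, q4, q6}| = 5.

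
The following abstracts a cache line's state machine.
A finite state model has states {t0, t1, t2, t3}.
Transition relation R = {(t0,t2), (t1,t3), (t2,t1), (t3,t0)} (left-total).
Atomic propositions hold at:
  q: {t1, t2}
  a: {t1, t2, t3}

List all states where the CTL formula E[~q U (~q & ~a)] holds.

{t0, t3}

Sat(~q) = {t0, t3}
Sat(~a) = {t0}
Sat(~q & ~a) = {t0}
E[~q U (~q & ~a)]: least fixpoint, start Z0 = Sat((~q & ~a)) = {t0}, add states in Sat(~q) with some successor in Z. Z1 = {t0, t3}; fixed.
Sat(E[~q U (~q & ~a)]) = {t0, t3}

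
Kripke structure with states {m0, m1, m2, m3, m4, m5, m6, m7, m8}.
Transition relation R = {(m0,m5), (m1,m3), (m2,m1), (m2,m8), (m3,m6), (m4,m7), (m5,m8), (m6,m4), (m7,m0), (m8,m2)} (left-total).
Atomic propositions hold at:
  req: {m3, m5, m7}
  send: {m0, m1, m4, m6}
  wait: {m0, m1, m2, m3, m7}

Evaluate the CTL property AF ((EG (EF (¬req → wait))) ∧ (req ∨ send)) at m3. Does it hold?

Yes

Sat(¬req) = {m0, m1, m2, m4, m6, m8}
Sat(¬req → wait) = {m0, m1, m2, m3, m5, m7}
EF (¬req → wait): least fixpoint, start Z0 = {m0, m1, m2, m3, m5, m7}, add states with some successor in Z. Z1 = {m0, m1, m2, m3, m4, m5, m7, m8}; Z2 = {m0, m1, m2, m3, m4, m5, m6, m7, m8}; fixed.
Sat(EF (¬req → wait)) = {m0, m1, m2, m3, m4, m5, m6, m7, m8}
EG (EF (¬req → wait)): greatest fixpoint, start Z0 = {m0, m1, m2, m3, m4, m5, m6, m7, m8}, keep only states in Sat with some successor in Z. Already a fixed point.
Sat(EG (EF (¬req → wait))) = {m0, m1, m2, m3, m4, m5, m6, m7, m8}
Sat(req ∨ send) = {m0, m1, m3, m4, m5, m6, m7}
Sat((EG (EF (¬req → wait))) ∧ (req ∨ send)) = {m0, m1, m3, m4, m5, m6, m7}
AF ((EG (EF (¬req → wait))) ∧ (req ∨ send)): least fixpoint, start Z0 = {m0, m1, m3, m4, m5, m6, m7}, add states with every successor in Z. Already a fixed point.
Sat(AF ((EG (EF (¬req → wait))) ∧ (req ∨ send))) = {m0, m1, m3, m4, m5, m6, m7}
m3 ∈ Sat(AF ((EG (EF (¬req → wait))) ∧ (req ∨ send))) = {m0, m1, m3, m4, m5, m6, m7}, so the formula holds at m3.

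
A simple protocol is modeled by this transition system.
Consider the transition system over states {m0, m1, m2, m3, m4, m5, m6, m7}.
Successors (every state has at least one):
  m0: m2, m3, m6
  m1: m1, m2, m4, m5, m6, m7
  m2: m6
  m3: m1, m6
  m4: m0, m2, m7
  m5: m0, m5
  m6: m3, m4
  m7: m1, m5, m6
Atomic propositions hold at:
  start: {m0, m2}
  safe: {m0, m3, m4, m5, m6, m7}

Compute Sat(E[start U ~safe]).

{m0, m1, m2}

Sat(~safe) = {m1, m2}
E[start U ~safe]: least fixpoint, start Z0 = Sat(~safe) = {m1, m2}, add states in Sat(start) with some successor in Z. Z1 = {m0, m1, m2}; fixed.
Sat(E[start U ~safe]) = {m0, m1, m2}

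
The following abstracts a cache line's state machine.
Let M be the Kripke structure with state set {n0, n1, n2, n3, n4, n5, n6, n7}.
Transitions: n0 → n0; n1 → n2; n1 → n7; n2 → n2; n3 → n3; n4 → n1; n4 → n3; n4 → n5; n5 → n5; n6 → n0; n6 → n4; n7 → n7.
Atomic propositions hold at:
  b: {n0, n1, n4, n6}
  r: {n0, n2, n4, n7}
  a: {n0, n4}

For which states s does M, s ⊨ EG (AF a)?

AF a: least fixpoint, start Z0 = {n0, n4}, add states with every successor in Z. Z1 = {n0, n4, n6}; fixed.
Sat(AF a) = {n0, n4, n6}
EG (AF a): greatest fixpoint, start Z0 = {n0, n4, n6}, keep only states in Sat with some successor in Z. Z1 = {n0, n6}; fixed.
Sat(EG (AF a)) = {n0, n6}

{n0, n6}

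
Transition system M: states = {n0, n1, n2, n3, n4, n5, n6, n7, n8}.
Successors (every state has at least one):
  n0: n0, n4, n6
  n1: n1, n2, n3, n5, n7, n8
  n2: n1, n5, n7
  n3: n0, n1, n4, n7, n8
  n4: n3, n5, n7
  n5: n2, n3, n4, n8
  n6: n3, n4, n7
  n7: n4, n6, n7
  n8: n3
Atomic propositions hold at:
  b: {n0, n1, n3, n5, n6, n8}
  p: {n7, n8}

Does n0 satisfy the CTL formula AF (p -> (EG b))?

Yes

EG b: greatest fixpoint, start Z0 = {n0, n1, n3, n5, n6, n8}, keep only states in Sat with some successor in Z. Already a fixed point.
Sat(EG b) = {n0, n1, n3, n5, n6, n8}
Sat(p -> (EG b)) = {n0, n1, n2, n3, n4, n5, n6, n8}
AF (p -> (EG b)): least fixpoint, start Z0 = {n0, n1, n2, n3, n4, n5, n6, n8}, add states with every successor in Z. Already a fixed point.
Sat(AF (p -> (EG b))) = {n0, n1, n2, n3, n4, n5, n6, n8}
n0 ∈ Sat(AF (p -> (EG b))) = {n0, n1, n2, n3, n4, n5, n6, n8}, so the formula holds at n0.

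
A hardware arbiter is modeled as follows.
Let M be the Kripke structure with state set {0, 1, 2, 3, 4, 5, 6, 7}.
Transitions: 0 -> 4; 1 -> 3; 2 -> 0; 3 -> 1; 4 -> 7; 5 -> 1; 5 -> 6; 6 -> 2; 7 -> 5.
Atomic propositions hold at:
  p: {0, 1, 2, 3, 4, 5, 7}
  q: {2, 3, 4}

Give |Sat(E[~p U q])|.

Sat(~p) = {6}
E[~p U q]: least fixpoint, start Z0 = Sat(q) = {2, 3, 4}, add states in Sat(~p) with some successor in Z. Z1 = {2, 3, 4, 6}; fixed.
Sat(E[~p U q]) = {2, 3, 4, 6}
|Sat(E[~p U q])| = |{2, 3, 4, 6}| = 4.

4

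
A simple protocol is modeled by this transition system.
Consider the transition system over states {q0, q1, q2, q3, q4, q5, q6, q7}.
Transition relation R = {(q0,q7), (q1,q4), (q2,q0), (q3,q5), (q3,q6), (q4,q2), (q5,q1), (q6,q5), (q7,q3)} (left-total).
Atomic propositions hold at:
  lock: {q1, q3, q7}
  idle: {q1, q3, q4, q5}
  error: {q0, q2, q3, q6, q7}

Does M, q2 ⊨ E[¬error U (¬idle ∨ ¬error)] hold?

Yes

Sat(¬error) = {q1, q4, q5}
Sat(¬idle) = {q0, q2, q6, q7}
Sat(¬idle ∨ ¬error) = {q0, q1, q2, q4, q5, q6, q7}
E[¬error U (¬idle ∨ ¬error)]: least fixpoint, start Z0 = Sat((¬idle ∨ ¬error)) = {q0, q1, q2, q4, q5, q6, q7}, add states in Sat(¬error) with some successor in Z. Already a fixed point.
Sat(E[¬error U (¬idle ∨ ¬error)]) = {q0, q1, q2, q4, q5, q6, q7}
q2 ∈ Sat(E[¬error U (¬idle ∨ ¬error)]) = {q0, q1, q2, q4, q5, q6, q7}, so the formula holds at q2.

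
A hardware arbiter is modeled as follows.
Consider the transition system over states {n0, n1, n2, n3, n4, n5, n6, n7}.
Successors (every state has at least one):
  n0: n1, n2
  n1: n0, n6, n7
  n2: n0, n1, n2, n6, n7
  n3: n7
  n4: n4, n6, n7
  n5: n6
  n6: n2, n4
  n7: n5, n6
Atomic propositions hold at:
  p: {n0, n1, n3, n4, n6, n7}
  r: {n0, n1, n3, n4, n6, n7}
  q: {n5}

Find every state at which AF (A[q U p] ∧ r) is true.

{n0, n1, n3, n4, n5, n6, n7}

A[q U p]: least fixpoint, start Z0 = Sat(p) = {n0, n1, n3, n4, n6, n7}, add states in Sat(q) with every successor in Z. Z1 = {n0, n1, n3, n4, n5, n6, n7}; fixed.
Sat(A[q U p]) = {n0, n1, n3, n4, n5, n6, n7}
Sat(A[q U p] ∧ r) = {n0, n1, n3, n4, n6, n7}
AF (A[q U p] ∧ r): least fixpoint, start Z0 = {n0, n1, n3, n4, n6, n7}, add states with every successor in Z. Z1 = {n0, n1, n3, n4, n5, n6, n7}; fixed.
Sat(AF (A[q U p] ∧ r)) = {n0, n1, n3, n4, n5, n6, n7}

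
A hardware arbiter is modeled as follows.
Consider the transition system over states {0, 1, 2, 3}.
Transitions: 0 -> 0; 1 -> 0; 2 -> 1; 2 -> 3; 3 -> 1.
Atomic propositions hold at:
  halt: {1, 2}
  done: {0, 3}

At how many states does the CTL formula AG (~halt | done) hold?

1

Sat(~halt) = {0, 3}
Sat(~halt | done) = {0, 3}
AG (~halt | done): greatest fixpoint, start Z0 = {0, 3}, keep only states in Sat with every successor in Z. Z1 = {0}; fixed.
Sat(AG (~halt | done)) = {0}
|Sat(AG (~halt | done))| = |{0}| = 1.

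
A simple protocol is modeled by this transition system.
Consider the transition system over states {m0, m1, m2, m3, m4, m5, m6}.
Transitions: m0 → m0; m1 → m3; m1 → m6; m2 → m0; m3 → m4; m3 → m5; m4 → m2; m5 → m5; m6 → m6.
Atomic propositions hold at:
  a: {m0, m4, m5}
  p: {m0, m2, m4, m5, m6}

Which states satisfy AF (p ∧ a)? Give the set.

{m0, m2, m3, m4, m5}

Sat(p ∧ a) = {m0, m4, m5}
AF (p ∧ a): least fixpoint, start Z0 = {m0, m4, m5}, add states with every successor in Z. Z1 = {m0, m2, m3, m4, m5}; fixed.
Sat(AF (p ∧ a)) = {m0, m2, m3, m4, m5}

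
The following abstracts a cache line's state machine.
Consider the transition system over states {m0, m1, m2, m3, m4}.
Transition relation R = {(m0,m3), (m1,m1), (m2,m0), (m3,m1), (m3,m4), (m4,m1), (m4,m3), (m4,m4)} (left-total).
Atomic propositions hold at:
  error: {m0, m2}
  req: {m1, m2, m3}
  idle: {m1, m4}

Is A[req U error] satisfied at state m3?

A[req U error]: least fixpoint, start Z0 = Sat(error) = {m0, m2}, add states in Sat(req) with every successor in Z. Already a fixed point.
Sat(A[req U error]) = {m0, m2}
m3 ∉ Sat(A[req U error]) = {m0, m2}, so the formula does not hold at m3.

No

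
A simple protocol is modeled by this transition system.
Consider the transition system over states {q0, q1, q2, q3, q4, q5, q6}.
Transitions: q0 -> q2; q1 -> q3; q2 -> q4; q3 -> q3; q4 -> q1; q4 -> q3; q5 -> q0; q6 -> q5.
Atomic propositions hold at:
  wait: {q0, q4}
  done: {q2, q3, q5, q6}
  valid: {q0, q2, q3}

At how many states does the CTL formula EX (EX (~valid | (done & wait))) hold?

Sat(~valid) = {q1, q4, q5, q6}
Sat(done & wait) = ∅
Sat(~valid | (done & wait)) = {q1, q4, q5, q6}
Sat(EX (~valid | (done & wait))) = {s : some successor in {q1, q4, q5, q6}} = {q2, q4, q6}
Sat(EX (EX (~valid | (done & wait)))) = {s : some successor in {q2, q4, q6}} = {q0, q2}
|Sat(EX (EX (~valid | (done & wait))))| = |{q0, q2}| = 2.

2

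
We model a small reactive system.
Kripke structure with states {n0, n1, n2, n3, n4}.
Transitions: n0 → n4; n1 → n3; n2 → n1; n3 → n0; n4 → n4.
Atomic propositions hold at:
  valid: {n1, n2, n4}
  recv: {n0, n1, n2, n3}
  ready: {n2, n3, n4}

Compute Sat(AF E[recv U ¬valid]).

Sat(¬valid) = {n0, n3}
E[recv U ¬valid]: least fixpoint, start Z0 = Sat(¬valid) = {n0, n3}, add states in Sat(recv) with some successor in Z. Z1 = {n0, n1, n3}; Z2 = {n0, n1, n2, n3}; fixed.
Sat(E[recv U ¬valid]) = {n0, n1, n2, n3}
AF E[recv U ¬valid]: least fixpoint, start Z0 = {n0, n1, n2, n3}, add states with every successor in Z. Already a fixed point.
Sat(AF E[recv U ¬valid]) = {n0, n1, n2, n3}

{n0, n1, n2, n3}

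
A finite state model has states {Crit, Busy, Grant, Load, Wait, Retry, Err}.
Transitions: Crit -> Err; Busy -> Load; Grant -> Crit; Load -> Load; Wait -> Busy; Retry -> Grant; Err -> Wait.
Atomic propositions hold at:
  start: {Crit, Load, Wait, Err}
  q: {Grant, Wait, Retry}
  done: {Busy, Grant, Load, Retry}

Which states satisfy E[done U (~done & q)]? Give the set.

{Wait}

Sat(~done) = {Crit, Wait, Err}
Sat(~done & q) = {Wait}
E[done U (~done & q)]: least fixpoint, start Z0 = Sat((~done & q)) = {Wait}, add states in Sat(done) with some successor in Z. Already a fixed point.
Sat(E[done U (~done & q)]) = {Wait}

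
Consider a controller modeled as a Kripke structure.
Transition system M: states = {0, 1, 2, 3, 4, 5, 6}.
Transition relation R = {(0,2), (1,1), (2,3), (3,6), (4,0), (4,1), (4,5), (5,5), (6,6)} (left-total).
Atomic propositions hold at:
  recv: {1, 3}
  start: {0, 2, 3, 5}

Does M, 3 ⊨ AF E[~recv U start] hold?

Sat(~recv) = {0, 2, 4, 5, 6}
E[~recv U start]: least fixpoint, start Z0 = Sat(start) = {0, 2, 3, 5}, add states in Sat(~recv) with some successor in Z. Z1 = {0, 2, 3, 4, 5}; fixed.
Sat(E[~recv U start]) = {0, 2, 3, 4, 5}
AF E[~recv U start]: least fixpoint, start Z0 = {0, 2, 3, 4, 5}, add states with every successor in Z. Already a fixed point.
Sat(AF E[~recv U start]) = {0, 2, 3, 4, 5}
3 ∈ Sat(AF E[~recv U start]) = {0, 2, 3, 4, 5}, so the formula holds at 3.

Yes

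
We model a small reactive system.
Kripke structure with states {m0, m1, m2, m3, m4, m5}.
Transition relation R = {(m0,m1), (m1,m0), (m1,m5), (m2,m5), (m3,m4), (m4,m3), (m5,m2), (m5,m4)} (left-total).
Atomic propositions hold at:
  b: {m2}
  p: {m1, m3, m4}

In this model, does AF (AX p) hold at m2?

No

Sat(AX p) = {s : every successor in {m1, m3, m4}} = {m0, m3, m4}
AF (AX p): least fixpoint, start Z0 = {m0, m3, m4}, add states with every successor in Z. Already a fixed point.
Sat(AF (AX p)) = {m0, m3, m4}
m2 ∉ Sat(AF (AX p)) = {m0, m3, m4}, so the formula does not hold at m2.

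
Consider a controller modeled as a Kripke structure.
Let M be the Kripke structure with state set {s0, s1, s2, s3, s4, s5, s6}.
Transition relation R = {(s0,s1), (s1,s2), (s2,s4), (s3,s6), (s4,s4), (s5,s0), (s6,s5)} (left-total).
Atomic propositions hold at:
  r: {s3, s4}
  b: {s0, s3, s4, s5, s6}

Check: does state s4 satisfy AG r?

Yes

AG r: greatest fixpoint, start Z0 = {s3, s4}, keep only states in Sat with every successor in Z. Z1 = {s4}; fixed.
Sat(AG r) = {s4}
s4 ∈ Sat(AG r) = {s4}, so the formula holds at s4.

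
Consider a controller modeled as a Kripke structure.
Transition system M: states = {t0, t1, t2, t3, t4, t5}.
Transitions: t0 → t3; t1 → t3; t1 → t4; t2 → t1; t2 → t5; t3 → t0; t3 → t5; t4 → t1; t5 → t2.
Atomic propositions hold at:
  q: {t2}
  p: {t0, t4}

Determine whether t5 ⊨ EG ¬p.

Yes

Sat(¬p) = {t1, t2, t3, t5}
EG ¬p: greatest fixpoint, start Z0 = {t1, t2, t3, t5}, keep only states in Sat with some successor in Z. Already a fixed point.
Sat(EG ¬p) = {t1, t2, t3, t5}
t5 ∈ Sat(EG ¬p) = {t1, t2, t3, t5}, so the formula holds at t5.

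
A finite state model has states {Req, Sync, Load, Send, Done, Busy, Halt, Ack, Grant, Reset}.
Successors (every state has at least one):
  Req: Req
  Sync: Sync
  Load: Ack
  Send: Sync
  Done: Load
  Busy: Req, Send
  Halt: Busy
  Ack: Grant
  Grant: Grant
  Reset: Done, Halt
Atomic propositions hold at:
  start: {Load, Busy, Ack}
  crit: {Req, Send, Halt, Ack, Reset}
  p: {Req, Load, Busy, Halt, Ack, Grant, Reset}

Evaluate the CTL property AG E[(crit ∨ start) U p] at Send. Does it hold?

Sat(crit ∨ start) = {Req, Load, Send, Busy, Halt, Ack, Reset}
E[(crit ∨ start) U p]: least fixpoint, start Z0 = Sat(p) = {Req, Load, Busy, Halt, Ack, Grant, Reset}, add states in Sat(crit ∨ start) with some successor in Z. Already a fixed point.
Sat(E[(crit ∨ start) U p]) = {Req, Load, Busy, Halt, Ack, Grant, Reset}
AG E[(crit ∨ start) U p]: greatest fixpoint, start Z0 = {Req, Load, Busy, Halt, Ack, Grant, Reset}, keep only states in Sat with every successor in Z. Z1 = {Req, Load, Halt, Ack, Grant}; Z2 = {Req, Load, Ack, Grant}; fixed.
Sat(AG E[(crit ∨ start) U p]) = {Req, Load, Ack, Grant}
Send ∉ Sat(AG E[(crit ∨ start) U p]) = {Req, Load, Ack, Grant}, so the formula does not hold at Send.

No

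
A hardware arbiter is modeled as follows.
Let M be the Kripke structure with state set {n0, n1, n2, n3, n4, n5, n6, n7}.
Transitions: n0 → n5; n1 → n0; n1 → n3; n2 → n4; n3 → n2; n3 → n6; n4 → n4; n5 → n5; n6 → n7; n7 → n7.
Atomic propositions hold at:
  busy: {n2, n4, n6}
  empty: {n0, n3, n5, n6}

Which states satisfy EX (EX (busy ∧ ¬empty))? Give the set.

{n1, n2, n3, n4}

Sat(¬empty) = {n1, n2, n4, n7}
Sat(busy ∧ ¬empty) = {n2, n4}
Sat(EX (busy ∧ ¬empty)) = {s : some successor in {n2, n4}} = {n2, n3, n4}
Sat(EX (EX (busy ∧ ¬empty))) = {s : some successor in {n2, n3, n4}} = {n1, n2, n3, n4}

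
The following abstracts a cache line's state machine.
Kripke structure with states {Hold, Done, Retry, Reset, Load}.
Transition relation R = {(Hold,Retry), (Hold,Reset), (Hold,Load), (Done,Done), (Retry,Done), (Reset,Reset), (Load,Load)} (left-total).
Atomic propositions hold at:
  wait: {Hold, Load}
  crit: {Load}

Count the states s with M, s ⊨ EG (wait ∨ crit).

Sat(wait ∨ crit) = {Hold, Load}
EG (wait ∨ crit): greatest fixpoint, start Z0 = {Hold, Load}, keep only states in Sat with some successor in Z. Already a fixed point.
Sat(EG (wait ∨ crit)) = {Hold, Load}
|Sat(EG (wait ∨ crit))| = |{Hold, Load}| = 2.

2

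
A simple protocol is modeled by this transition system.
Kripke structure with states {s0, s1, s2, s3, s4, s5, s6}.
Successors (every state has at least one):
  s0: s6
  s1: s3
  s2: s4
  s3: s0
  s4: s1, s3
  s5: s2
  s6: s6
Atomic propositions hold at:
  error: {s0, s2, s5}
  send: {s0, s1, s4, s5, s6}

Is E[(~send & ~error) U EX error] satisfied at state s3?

Sat(~send) = {s2, s3}
Sat(~error) = {s1, s3, s4, s6}
Sat(~send & ~error) = {s3}
Sat(EX error) = {s : some successor in {s0, s2, s5}} = {s3, s5}
E[(~send & ~error) U EX error]: least fixpoint, start Z0 = Sat(EX error) = {s3, s5}, add states in Sat(~send & ~error) with some successor in Z. Already a fixed point.
Sat(E[(~send & ~error) U EX error]) = {s3, s5}
s3 ∈ Sat(E[(~send & ~error) U EX error]) = {s3, s5}, so the formula holds at s3.

Yes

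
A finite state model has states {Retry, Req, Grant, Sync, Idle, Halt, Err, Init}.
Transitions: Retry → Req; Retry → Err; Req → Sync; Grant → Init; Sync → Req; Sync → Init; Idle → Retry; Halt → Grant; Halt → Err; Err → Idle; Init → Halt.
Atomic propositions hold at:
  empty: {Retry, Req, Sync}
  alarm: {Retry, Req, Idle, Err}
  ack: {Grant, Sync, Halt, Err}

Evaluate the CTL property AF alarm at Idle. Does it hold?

AF alarm: least fixpoint, start Z0 = {Retry, Req, Idle, Err}, add states with every successor in Z. Already a fixed point.
Sat(AF alarm) = {Retry, Req, Idle, Err}
Idle ∈ Sat(AF alarm) = {Retry, Req, Idle, Err}, so the formula holds at Idle.

Yes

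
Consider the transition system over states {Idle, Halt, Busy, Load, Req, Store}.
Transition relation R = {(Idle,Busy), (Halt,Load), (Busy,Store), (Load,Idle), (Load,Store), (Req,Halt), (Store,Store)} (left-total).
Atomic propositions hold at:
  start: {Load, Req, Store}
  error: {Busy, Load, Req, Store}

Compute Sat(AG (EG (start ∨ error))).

{Busy, Store}

Sat(start ∨ error) = {Busy, Load, Req, Store}
EG (start ∨ error): greatest fixpoint, start Z0 = {Busy, Load, Req, Store}, keep only states in Sat with some successor in Z. Z1 = {Busy, Load, Store}; fixed.
Sat(EG (start ∨ error)) = {Busy, Load, Store}
AG (EG (start ∨ error)): greatest fixpoint, start Z0 = {Busy, Load, Store}, keep only states in Sat with every successor in Z. Z1 = {Busy, Store}; fixed.
Sat(AG (EG (start ∨ error))) = {Busy, Store}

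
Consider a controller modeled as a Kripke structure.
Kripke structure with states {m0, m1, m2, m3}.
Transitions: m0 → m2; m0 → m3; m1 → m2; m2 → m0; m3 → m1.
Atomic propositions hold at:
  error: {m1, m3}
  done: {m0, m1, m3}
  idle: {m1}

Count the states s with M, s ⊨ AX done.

2

Sat(AX done) = {s : every successor in {m0, m1, m3}} = {m2, m3}
|Sat(AX done)| = |{m2, m3}| = 2.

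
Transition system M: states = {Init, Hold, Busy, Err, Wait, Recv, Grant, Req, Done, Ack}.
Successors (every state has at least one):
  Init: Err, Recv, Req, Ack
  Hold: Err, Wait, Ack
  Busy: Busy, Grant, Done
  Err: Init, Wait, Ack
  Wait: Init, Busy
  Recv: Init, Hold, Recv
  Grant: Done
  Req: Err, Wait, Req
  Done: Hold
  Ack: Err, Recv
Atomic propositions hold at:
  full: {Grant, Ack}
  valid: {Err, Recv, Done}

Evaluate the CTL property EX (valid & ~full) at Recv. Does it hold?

Yes

Sat(~full) = {Init, Hold, Busy, Err, Wait, Recv, Req, Done}
Sat(valid & ~full) = {Err, Recv, Done}
Sat(EX (valid & ~full)) = {s : some successor in {Err, Recv, Done}} = {Init, Hold, Busy, Recv, Grant, Req, Ack}
Recv ∈ Sat(EX (valid & ~full)) = {Init, Hold, Busy, Recv, Grant, Req, Ack}, so the formula holds at Recv.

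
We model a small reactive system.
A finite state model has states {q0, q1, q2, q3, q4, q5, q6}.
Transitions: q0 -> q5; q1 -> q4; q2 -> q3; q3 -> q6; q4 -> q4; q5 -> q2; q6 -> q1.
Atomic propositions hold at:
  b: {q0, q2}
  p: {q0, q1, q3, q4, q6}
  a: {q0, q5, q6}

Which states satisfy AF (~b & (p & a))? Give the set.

Sat(~b) = {q1, q3, q4, q5, q6}
Sat(p & a) = {q0, q6}
Sat(~b & (p & a)) = {q6}
AF (~b & (p & a)): least fixpoint, start Z0 = {q6}, add states with every successor in Z. Z1 = {q3, q6}; Z2 = {q2, q3, q6}; Z3 = {q2, q3, q5, q6}; Z4 = {q0, q2, q3, q5, q6}; fixed.
Sat(AF (~b & (p & a))) = {q0, q2, q3, q5, q6}

{q0, q2, q3, q5, q6}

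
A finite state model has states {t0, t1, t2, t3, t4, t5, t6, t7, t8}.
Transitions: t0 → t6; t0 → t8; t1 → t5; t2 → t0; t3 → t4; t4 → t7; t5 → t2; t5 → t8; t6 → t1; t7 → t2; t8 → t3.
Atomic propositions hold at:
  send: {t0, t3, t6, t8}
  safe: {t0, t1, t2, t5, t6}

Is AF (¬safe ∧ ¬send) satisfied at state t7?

Yes

Sat(¬safe) = {t3, t4, t7, t8}
Sat(¬send) = {t1, t2, t4, t5, t7}
Sat(¬safe ∧ ¬send) = {t4, t7}
AF (¬safe ∧ ¬send): least fixpoint, start Z0 = {t4, t7}, add states with every successor in Z. Z1 = {t3, t4, t7}; Z2 = {t3, t4, t7, t8}; fixed.
Sat(AF (¬safe ∧ ¬send)) = {t3, t4, t7, t8}
t7 ∈ Sat(AF (¬safe ∧ ¬send)) = {t3, t4, t7, t8}, so the formula holds at t7.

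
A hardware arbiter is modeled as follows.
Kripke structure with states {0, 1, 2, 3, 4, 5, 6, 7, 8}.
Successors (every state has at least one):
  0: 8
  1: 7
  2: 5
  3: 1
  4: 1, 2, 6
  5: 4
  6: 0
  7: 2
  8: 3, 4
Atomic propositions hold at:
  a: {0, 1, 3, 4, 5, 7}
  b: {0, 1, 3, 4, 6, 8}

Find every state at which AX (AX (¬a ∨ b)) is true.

Sat(¬a) = {2, 6, 8}
Sat(¬a ∨ b) = {0, 1, 2, 3, 4, 6, 8}
Sat(AX (¬a ∨ b)) = {s : every successor in {0, 1, 2, 3, 4, 6, 8}} = {0, 3, 4, 5, 6, 7, 8}
Sat(AX (AX (¬a ∨ b))) = {s : every successor in {0, 3, 4, 5, 6, 7, 8}} = {0, 1, 2, 5, 6, 8}

{0, 1, 2, 5, 6, 8}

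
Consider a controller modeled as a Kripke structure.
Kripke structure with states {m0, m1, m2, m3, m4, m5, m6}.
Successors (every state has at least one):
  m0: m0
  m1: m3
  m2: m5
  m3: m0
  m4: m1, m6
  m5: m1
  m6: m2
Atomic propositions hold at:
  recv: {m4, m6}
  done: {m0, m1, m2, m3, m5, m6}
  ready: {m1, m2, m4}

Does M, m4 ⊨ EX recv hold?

Sat(EX recv) = {s : some successor in {m4, m6}} = {m4}
m4 ∈ Sat(EX recv) = {m4}, so the formula holds at m4.

Yes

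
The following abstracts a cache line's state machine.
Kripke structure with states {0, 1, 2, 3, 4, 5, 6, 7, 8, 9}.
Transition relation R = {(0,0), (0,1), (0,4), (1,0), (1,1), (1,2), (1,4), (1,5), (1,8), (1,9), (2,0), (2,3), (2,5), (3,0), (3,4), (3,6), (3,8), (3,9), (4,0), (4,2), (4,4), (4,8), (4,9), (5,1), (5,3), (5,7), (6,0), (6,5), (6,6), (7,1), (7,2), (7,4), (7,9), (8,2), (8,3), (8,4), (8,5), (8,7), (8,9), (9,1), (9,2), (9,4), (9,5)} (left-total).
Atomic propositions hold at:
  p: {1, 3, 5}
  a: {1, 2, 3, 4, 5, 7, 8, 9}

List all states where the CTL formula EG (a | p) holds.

{1, 2, 3, 4, 5, 7, 8, 9}

Sat(a | p) = {1, 2, 3, 4, 5, 7, 8, 9}
EG (a | p): greatest fixpoint, start Z0 = {1, 2, 3, 4, 5, 7, 8, 9}, keep only states in Sat with some successor in Z. Already a fixed point.
Sat(EG (a | p)) = {1, 2, 3, 4, 5, 7, 8, 9}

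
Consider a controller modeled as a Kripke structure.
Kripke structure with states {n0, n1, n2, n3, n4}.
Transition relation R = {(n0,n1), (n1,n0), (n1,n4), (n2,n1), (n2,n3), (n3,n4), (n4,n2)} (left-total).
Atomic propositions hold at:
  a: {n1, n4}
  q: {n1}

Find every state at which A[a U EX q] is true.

{n0, n1, n2, n4}

Sat(EX q) = {s : some successor in {n1}} = {n0, n2}
A[a U EX q]: least fixpoint, start Z0 = Sat(EX q) = {n0, n2}, add states in Sat(a) with every successor in Z. Z1 = {n0, n2, n4}; Z2 = {n0, n1, n2, n4}; fixed.
Sat(A[a U EX q]) = {n0, n1, n2, n4}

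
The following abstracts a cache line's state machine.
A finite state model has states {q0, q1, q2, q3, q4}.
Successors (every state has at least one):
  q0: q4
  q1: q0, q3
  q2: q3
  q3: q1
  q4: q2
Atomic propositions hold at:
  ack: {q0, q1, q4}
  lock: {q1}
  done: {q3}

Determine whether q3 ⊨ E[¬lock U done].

Sat(¬lock) = {q0, q2, q3, q4}
E[¬lock U done]: least fixpoint, start Z0 = Sat(done) = {q3}, add states in Sat(¬lock) with some successor in Z. Z1 = {q2, q3}; Z2 = {q2, q3, q4}; Z3 = {q0, q2, q3, q4}; fixed.
Sat(E[¬lock U done]) = {q0, q2, q3, q4}
q3 ∈ Sat(E[¬lock U done]) = {q0, q2, q3, q4}, so the formula holds at q3.

Yes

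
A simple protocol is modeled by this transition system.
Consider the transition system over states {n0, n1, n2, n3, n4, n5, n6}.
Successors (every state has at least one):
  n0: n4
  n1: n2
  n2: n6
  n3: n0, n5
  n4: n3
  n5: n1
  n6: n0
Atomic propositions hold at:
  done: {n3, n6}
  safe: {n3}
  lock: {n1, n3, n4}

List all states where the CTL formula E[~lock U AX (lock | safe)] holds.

{n0, n2, n4, n5, n6}

Sat(~lock) = {n0, n2, n5, n6}
Sat(lock | safe) = {n1, n3, n4}
Sat(AX (lock | safe)) = {s : every successor in {n1, n3, n4}} = {n0, n4, n5}
E[~lock U AX (lock | safe)]: least fixpoint, start Z0 = Sat(AX (lock | safe)) = {n0, n4, n5}, add states in Sat(~lock) with some successor in Z. Z1 = {n0, n4, n5, n6}; Z2 = {n0, n2, n4, n5, n6}; fixed.
Sat(E[~lock U AX (lock | safe)]) = {n0, n2, n4, n5, n6}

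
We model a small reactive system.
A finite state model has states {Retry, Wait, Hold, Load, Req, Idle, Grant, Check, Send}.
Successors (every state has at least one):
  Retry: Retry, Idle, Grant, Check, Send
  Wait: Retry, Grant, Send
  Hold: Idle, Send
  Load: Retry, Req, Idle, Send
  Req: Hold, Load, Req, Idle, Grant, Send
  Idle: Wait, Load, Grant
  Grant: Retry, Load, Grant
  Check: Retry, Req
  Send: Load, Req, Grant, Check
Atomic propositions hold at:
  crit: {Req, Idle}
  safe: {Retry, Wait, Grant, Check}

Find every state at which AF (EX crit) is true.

Sat(EX crit) = {s : some successor in {Req, Idle}} = {Retry, Hold, Load, Req, Check, Send}
AF (EX crit): least fixpoint, start Z0 = {Retry, Hold, Load, Req, Check, Send}, add states with every successor in Z. Already a fixed point.
Sat(AF (EX crit)) = {Retry, Hold, Load, Req, Check, Send}

{Retry, Hold, Load, Req, Check, Send}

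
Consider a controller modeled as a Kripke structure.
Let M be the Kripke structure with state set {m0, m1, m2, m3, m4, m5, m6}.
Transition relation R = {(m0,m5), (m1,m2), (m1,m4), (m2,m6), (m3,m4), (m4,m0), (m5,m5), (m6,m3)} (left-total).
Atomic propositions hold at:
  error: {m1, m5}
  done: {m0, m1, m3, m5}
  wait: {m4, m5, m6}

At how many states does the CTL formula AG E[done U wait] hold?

E[done U wait]: least fixpoint, start Z0 = Sat(wait) = {m4, m5, m6}, add states in Sat(done) with some successor in Z. Z1 = {m0, m1, m3, m4, m5, m6}; fixed.
Sat(E[done U wait]) = {m0, m1, m3, m4, m5, m6}
AG E[done U wait]: greatest fixpoint, start Z0 = {m0, m1, m3, m4, m5, m6}, keep only states in Sat with every successor in Z. Z1 = {m0, m3, m4, m5, m6}; fixed.
Sat(AG E[done U wait]) = {m0, m3, m4, m5, m6}
|Sat(AG E[done U wait])| = |{m0, m3, m4, m5, m6}| = 5.

5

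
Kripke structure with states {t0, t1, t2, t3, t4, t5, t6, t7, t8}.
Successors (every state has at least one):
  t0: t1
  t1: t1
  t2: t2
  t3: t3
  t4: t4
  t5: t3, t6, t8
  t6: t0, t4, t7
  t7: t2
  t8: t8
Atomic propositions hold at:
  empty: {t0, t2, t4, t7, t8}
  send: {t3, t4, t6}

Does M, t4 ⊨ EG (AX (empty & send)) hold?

Sat(empty & send) = {t4}
Sat(AX (empty & send)) = {s : every successor in {t4}} = {t4}
EG (AX (empty & send)): greatest fixpoint, start Z0 = {t4}, keep only states in Sat with some successor in Z. Already a fixed point.
Sat(EG (AX (empty & send))) = {t4}
t4 ∈ Sat(EG (AX (empty & send))) = {t4}, so the formula holds at t4.

Yes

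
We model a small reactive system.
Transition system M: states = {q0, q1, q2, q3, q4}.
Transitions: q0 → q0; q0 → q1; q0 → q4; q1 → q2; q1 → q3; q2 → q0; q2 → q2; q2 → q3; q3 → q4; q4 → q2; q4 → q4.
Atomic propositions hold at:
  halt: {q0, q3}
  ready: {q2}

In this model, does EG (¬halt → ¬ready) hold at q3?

Sat(¬halt) = {q1, q2, q4}
Sat(¬ready) = {q0, q1, q3, q4}
Sat(¬halt → ¬ready) = {q0, q1, q3, q4}
EG (¬halt → ¬ready): greatest fixpoint, start Z0 = {q0, q1, q3, q4}, keep only states in Sat with some successor in Z. Already a fixed point.
Sat(EG (¬halt → ¬ready)) = {q0, q1, q3, q4}
q3 ∈ Sat(EG (¬halt → ¬ready)) = {q0, q1, q3, q4}, so the formula holds at q3.

Yes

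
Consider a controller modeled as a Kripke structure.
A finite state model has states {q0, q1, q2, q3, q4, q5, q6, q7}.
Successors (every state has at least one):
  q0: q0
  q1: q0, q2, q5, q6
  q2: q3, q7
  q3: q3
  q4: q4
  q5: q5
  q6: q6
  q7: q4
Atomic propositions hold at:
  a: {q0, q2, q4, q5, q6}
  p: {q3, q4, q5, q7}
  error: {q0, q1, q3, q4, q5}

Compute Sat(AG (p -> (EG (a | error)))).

Sat(a | error) = {q0, q1, q2, q3, q4, q5, q6}
EG (a | error): greatest fixpoint, start Z0 = {q0, q1, q2, q3, q4, q5, q6}, keep only states in Sat with some successor in Z. Already a fixed point.
Sat(EG (a | error)) = {q0, q1, q2, q3, q4, q5, q6}
Sat(p -> (EG (a | error))) = {q0, q1, q2, q3, q4, q5, q6}
AG (p -> (EG (a | error))): greatest fixpoint, start Z0 = {q0, q1, q2, q3, q4, q5, q6}, keep only states in Sat with every successor in Z. Z1 = {q0, q1, q3, q4, q5, q6}; Z2 = {q0, q3, q4, q5, q6}; fixed.
Sat(AG (p -> (EG (a | error)))) = {q0, q3, q4, q5, q6}

{q0, q3, q4, q5, q6}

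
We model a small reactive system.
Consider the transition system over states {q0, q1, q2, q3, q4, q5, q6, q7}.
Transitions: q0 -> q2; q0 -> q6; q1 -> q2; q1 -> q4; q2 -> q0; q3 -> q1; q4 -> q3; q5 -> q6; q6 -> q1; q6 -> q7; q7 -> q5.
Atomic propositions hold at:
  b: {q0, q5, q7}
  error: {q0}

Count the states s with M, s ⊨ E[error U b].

E[error U b]: least fixpoint, start Z0 = Sat(b) = {q0, q5, q7}, add states in Sat(error) with some successor in Z. Already a fixed point.
Sat(E[error U b]) = {q0, q5, q7}
|Sat(E[error U b])| = |{q0, q5, q7}| = 3.

3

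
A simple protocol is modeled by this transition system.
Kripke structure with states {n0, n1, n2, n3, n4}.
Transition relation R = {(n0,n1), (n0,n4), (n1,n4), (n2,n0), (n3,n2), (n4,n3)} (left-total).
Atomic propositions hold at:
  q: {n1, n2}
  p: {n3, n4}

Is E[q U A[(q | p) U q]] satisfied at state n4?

Sat(q | p) = {n1, n2, n3, n4}
A[(q | p) U q]: least fixpoint, start Z0 = Sat(q) = {n1, n2}, add states in Sat(q | p) with every successor in Z. Z1 = {n1, n2, n3}; Z2 = {n1, n2, n3, n4}; fixed.
Sat(A[(q | p) U q]) = {n1, n2, n3, n4}
E[q U A[(q | p) U q]]: least fixpoint, start Z0 = Sat(A[(q | p) U q]) = {n1, n2, n3, n4}, add states in Sat(q) with some successor in Z. Already a fixed point.
Sat(E[q U A[(q | p) U q]]) = {n1, n2, n3, n4}
n4 ∈ Sat(E[q U A[(q | p) U q]]) = {n1, n2, n3, n4}, so the formula holds at n4.

Yes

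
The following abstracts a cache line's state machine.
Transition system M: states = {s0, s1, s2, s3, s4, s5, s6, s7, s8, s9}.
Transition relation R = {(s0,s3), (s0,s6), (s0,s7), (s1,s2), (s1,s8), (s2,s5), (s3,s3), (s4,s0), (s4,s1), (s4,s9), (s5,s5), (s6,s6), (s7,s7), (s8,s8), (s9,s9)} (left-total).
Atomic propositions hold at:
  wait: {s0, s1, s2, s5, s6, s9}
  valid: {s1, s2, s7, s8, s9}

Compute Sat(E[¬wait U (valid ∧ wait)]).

{s1, s2, s4, s9}

Sat(¬wait) = {s3, s4, s7, s8}
Sat(valid ∧ wait) = {s1, s2, s9}
E[¬wait U (valid ∧ wait)]: least fixpoint, start Z0 = Sat((valid ∧ wait)) = {s1, s2, s9}, add states in Sat(¬wait) with some successor in Z. Z1 = {s1, s2, s4, s9}; fixed.
Sat(E[¬wait U (valid ∧ wait)]) = {s1, s2, s4, s9}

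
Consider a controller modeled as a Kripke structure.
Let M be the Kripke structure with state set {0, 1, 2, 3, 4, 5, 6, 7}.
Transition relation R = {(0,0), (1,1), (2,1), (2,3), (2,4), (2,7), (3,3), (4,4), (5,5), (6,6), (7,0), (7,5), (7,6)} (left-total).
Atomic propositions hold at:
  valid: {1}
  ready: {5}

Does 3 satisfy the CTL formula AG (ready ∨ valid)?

Sat(ready ∨ valid) = {1, 5}
AG (ready ∨ valid): greatest fixpoint, start Z0 = {1, 5}, keep only states in Sat with every successor in Z. Already a fixed point.
Sat(AG (ready ∨ valid)) = {1, 5}
3 ∉ Sat(AG (ready ∨ valid)) = {1, 5}, so the formula does not hold at 3.

No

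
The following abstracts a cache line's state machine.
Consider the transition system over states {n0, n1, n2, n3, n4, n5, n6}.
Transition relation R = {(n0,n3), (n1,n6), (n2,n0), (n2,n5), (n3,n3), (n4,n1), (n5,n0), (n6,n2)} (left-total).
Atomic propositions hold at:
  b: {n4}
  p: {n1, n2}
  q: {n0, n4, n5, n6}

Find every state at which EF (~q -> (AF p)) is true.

Sat(~q) = {n1, n2, n3}
AF p: least fixpoint, start Z0 = {n1, n2}, add states with every successor in Z. Z1 = {n1, n2, n4, n6}; fixed.
Sat(AF p) = {n1, n2, n4, n6}
Sat(~q -> (AF p)) = {n0, n1, n2, n4, n5, n6}
EF (~q -> (AF p)): least fixpoint, start Z0 = {n0, n1, n2, n4, n5, n6}, add states with some successor in Z. Already a fixed point.
Sat(EF (~q -> (AF p))) = {n0, n1, n2, n4, n5, n6}

{n0, n1, n2, n4, n5, n6}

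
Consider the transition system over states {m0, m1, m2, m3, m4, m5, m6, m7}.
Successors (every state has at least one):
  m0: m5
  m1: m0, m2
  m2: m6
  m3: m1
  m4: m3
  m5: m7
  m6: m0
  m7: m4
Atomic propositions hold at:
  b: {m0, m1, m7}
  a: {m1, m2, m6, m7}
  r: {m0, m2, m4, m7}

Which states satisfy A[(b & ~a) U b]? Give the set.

{m0, m1, m7}

Sat(~a) = {m0, m3, m4, m5}
Sat(b & ~a) = {m0}
A[(b & ~a) U b]: least fixpoint, start Z0 = Sat(b) = {m0, m1, m7}, add states in Sat(b & ~a) with every successor in Z. Already a fixed point.
Sat(A[(b & ~a) U b]) = {m0, m1, m7}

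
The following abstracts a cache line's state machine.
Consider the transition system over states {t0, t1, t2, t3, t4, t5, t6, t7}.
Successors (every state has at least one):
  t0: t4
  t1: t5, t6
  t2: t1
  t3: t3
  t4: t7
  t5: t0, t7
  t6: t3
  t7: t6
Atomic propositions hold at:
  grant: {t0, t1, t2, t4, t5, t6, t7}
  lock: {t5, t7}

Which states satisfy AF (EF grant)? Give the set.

{t0, t1, t2, t4, t5, t6, t7}

EF grant: least fixpoint, start Z0 = {t0, t1, t2, t4, t5, t6, t7}, add states with some successor in Z. Already a fixed point.
Sat(EF grant) = {t0, t1, t2, t4, t5, t6, t7}
AF (EF grant): least fixpoint, start Z0 = {t0, t1, t2, t4, t5, t6, t7}, add states with every successor in Z. Already a fixed point.
Sat(AF (EF grant)) = {t0, t1, t2, t4, t5, t6, t7}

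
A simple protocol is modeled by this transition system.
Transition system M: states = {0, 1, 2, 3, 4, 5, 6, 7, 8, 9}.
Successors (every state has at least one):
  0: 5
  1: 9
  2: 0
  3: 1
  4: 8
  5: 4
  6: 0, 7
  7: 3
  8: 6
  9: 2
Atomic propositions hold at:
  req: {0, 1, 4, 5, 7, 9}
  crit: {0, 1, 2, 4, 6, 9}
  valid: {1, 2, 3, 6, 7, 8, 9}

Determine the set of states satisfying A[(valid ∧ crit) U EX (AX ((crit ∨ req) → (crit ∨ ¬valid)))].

Sat(valid ∧ crit) = {1, 2, 6, 9}
Sat(crit ∨ req) = {0, 1, 2, 4, 5, 6, 7, 9}
Sat(¬valid) = {0, 4, 5}
Sat(crit ∨ ¬valid) = {0, 1, 2, 4, 5, 6, 9}
Sat((crit ∨ req) → (crit ∨ ¬valid)) = {0, 1, 2, 3, 4, 5, 6, 8, 9}
Sat(AX ((crit ∨ req) → (crit ∨ ¬valid))) = {s : every successor in {0, 1, 2, 3, 4, 5, 6, 8, 9}} = {0, 1, 2, 3, 4, 5, 7, 8, 9}
Sat(EX (AX ((crit ∨ req) → (crit ∨ ¬valid)))) = {s : some successor in {0, 1, 2, 3, 4, 5, 7, 8, 9}} = {0, 1, 2, 3, 4, 5, 6, 7, 9}
A[(valid ∧ crit) U EX (AX ((crit ∨ req) → (crit ∨ ¬valid)))]: least fixpoint, start Z0 = Sat(EX (AX ((crit ∨ req) → (crit ∨ ¬valid)))) = {0, 1, 2, 3, 4, 5, 6, 7, 9}, add states in Sat(valid ∧ crit) with every successor in Z. Already a fixed point.
Sat(A[(valid ∧ crit) U EX (AX ((crit ∨ req) → (crit ∨ ¬valid)))]) = {0, 1, 2, 3, 4, 5, 6, 7, 9}

{0, 1, 2, 3, 4, 5, 6, 7, 9}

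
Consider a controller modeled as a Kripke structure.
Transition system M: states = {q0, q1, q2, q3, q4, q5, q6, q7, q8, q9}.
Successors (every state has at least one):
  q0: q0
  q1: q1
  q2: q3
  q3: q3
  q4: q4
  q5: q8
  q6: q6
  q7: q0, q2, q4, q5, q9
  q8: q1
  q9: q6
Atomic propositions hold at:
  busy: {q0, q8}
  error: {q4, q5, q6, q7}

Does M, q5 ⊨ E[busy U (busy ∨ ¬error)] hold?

Sat(¬error) = {q0, q1, q2, q3, q8, q9}
Sat(busy ∨ ¬error) = {q0, q1, q2, q3, q8, q9}
E[busy U (busy ∨ ¬error)]: least fixpoint, start Z0 = Sat((busy ∨ ¬error)) = {q0, q1, q2, q3, q8, q9}, add states in Sat(busy) with some successor in Z. Already a fixed point.
Sat(E[busy U (busy ∨ ¬error)]) = {q0, q1, q2, q3, q8, q9}
q5 ∉ Sat(E[busy U (busy ∨ ¬error)]) = {q0, q1, q2, q3, q8, q9}, so the formula does not hold at q5.

No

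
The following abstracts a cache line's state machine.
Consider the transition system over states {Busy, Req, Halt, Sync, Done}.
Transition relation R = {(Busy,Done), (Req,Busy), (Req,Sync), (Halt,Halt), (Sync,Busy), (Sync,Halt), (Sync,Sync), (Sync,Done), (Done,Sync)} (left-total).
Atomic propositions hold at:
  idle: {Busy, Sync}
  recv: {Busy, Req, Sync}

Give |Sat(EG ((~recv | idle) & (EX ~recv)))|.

Sat(~recv) = {Halt, Done}
Sat(~recv | idle) = {Busy, Halt, Sync, Done}
Sat(EX ~recv) = {s : some successor in {Halt, Done}} = {Busy, Halt, Sync}
Sat((~recv | idle) & (EX ~recv)) = {Busy, Halt, Sync}
EG ((~recv | idle) & (EX ~recv)): greatest fixpoint, start Z0 = {Busy, Halt, Sync}, keep only states in Sat with some successor in Z. Z1 = {Halt, Sync}; fixed.
Sat(EG ((~recv | idle) & (EX ~recv))) = {Halt, Sync}
|Sat(EG ((~recv | idle) & (EX ~recv)))| = |{Halt, Sync}| = 2.

2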